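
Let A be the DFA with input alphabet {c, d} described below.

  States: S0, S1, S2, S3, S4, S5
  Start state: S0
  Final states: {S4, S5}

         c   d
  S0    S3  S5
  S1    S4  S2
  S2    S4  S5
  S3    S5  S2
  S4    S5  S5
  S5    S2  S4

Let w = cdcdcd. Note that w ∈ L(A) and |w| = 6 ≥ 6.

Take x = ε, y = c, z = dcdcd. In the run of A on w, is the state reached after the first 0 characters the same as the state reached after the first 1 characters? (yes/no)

no

State sequence: S0 -c-> S3

After x (step 0): S0. After xy (step 1): S3.
They differ (S0 ≠ S3), so y is not a cycle from the state after x; this split is not the one the pumping-lemma construction produces, and pumping y need not keep the string in L(A).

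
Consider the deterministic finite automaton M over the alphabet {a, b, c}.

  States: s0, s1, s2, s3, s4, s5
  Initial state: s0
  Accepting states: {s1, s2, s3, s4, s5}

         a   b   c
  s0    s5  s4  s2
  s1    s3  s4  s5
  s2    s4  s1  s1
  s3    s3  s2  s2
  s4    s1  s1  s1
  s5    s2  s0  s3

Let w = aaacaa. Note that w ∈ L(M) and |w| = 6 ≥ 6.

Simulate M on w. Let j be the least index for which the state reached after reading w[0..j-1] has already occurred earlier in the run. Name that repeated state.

State sequence: s0 -a-> s5 -a-> s2 -a-> s4 -c-> s1 -a-> s3 -a-> s3
First repeat at step 6: s3 was already visited.

The earliest repeat is at step j = 6: M is in s3, which it already visited at step i = 5.
The DFA has 6 states, so the proof of the pumping lemma guarantees a repeated state among the first 6+1 visited; the segment between the two visits is the pumpable y.

s3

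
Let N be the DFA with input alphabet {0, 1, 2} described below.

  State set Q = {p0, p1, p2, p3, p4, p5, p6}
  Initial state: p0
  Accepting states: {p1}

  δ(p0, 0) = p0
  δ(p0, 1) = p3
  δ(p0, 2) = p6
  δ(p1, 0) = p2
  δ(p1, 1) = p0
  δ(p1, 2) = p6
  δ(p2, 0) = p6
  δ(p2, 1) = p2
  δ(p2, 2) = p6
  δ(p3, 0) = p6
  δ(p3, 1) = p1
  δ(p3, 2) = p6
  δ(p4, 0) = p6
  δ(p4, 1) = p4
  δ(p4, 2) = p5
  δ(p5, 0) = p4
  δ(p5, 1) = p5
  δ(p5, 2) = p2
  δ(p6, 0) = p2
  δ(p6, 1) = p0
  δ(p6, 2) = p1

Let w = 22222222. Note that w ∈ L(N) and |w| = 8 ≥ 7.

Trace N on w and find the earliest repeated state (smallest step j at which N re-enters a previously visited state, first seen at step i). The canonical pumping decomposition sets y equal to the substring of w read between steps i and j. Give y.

22

Run of N on w = 2 2 2 2 2 2 2 2:
  step 0: p0  (start)
  step 1: p6  (read 2: p0→p6)
  step 2: p1  (read 2: p6→p1)
  step 3: p6  (read 2: p1→p6)   ← first repeat (p6 seen earlier)
  step 4: p1  (read 2: p6→p1)
  step 5: p6  (read 2: p1→p6)
  step 6: p1  (read 2: p6→p1)
  step 7: p6  (read 2: p1→p6)
  step 8: p1  (read 2: p6→p1)

So i = 1, j = 3, giving x = w[0:1] = 2, y = w[1:3] = 22, z = w[3:8] = 22222.
Check: |xy| = 3 ≤ 7 and |y| = 2 ≥ 1. Reading y takes N from p6 back to p6, so every xyⁱz is accepted.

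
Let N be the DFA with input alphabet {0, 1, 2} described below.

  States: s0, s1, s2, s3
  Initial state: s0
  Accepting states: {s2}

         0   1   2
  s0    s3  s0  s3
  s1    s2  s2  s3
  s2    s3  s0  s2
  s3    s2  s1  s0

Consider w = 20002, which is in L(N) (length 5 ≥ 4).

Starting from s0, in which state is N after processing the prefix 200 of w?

s3

State sequence: s0 -2-> s3 -0-> s2 -0-> s3

After reading 3 characters, N is in state s3.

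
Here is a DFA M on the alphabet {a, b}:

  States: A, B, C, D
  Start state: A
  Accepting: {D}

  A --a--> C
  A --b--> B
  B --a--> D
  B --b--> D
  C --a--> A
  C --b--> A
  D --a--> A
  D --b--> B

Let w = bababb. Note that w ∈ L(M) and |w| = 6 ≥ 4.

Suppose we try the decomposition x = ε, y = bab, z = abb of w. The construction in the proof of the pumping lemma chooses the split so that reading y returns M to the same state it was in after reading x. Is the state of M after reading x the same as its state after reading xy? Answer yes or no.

Run of M on the first 3 characters of w = b a b:
  step 0: A  (start)
  step 1: B  (read b: A→B)
  step 2: D  (read a: B→D)
  step 3: B  (read b: D→B)

After x (step 0): A. After xy (step 3): B.
They differ (A ≠ B), so y is not a cycle from the state after x; this split is not the one the pumping-lemma construction produces, and pumping y need not keep the string in L(M).

no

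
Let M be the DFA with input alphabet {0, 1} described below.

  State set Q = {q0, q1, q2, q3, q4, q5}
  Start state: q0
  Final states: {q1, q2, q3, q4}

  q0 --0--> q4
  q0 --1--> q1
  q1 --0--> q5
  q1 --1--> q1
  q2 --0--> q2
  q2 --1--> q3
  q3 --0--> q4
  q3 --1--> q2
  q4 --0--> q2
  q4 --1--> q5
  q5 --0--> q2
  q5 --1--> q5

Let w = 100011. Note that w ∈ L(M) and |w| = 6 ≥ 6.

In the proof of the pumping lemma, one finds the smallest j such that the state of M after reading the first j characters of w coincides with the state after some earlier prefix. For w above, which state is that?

Run of M on w = 1 0 0 0 1 1:
  step 0: q0  (start)
  step 1: q1  (read 1: q0→q1)
  step 2: q5  (read 0: q1→q5)
  step 3: q2  (read 0: q5→q2)
  step 4: q2  (read 0: q2→q2)   ← first repeat (q2 seen earlier)
  step 5: q3  (read 1: q2→q3)
  step 6: q2  (read 1: q3→q2)

The earliest repeat is at step j = 4: M is in q2, which it already visited at step i = 3.
With |Q| = 6, pigeonhole forces a state repeat no later than step 6; the substring read between the first and second visits to that state can be pumped.

q2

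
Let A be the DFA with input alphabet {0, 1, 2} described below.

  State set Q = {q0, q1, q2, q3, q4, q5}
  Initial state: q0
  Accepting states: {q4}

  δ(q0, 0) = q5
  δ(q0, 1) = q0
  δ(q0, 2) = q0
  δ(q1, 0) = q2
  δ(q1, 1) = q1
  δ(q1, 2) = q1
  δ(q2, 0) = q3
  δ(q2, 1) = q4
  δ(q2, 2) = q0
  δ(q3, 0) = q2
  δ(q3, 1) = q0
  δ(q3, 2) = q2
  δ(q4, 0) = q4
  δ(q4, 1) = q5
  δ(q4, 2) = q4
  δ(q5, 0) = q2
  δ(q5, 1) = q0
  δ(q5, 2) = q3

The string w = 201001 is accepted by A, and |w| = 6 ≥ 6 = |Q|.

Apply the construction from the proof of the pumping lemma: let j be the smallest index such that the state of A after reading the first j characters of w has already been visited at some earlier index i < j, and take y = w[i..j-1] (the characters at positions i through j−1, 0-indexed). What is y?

State sequence: q0 -2-> q0 -0-> q5 -1-> q0 -0-> q5 -0-> q2 -1-> q4
First repeat at step 1: q0 was already visited.

So i = 0, j = 1, giving x = w[0:0] = ε, y = w[0:1] = 2, z = w[1:6] = 01001.
Check: |xy| = 1 ≤ 6 and |y| = 1 ≥ 1. Reading y takes A from q0 back to q0, so every xyⁱz is accepted.

2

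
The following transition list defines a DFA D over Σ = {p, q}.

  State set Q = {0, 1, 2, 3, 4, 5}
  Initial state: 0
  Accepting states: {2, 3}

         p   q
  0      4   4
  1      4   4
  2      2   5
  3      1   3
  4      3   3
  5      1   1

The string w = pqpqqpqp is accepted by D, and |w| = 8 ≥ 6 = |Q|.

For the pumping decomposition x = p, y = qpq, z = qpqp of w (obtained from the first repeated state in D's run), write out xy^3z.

pqpqqpqqpqqpqp

xy^3z = p·qpq·qpq·qpq·qpqp = pqpqqpqqpqqpqp.
Reading y = qpq takes D from 4 back to 4, so after x·y·y·y the machine is still in 4, and z then leads to the accepting state 3. Hence pqpqqpqqpqqpqp ∈ L(D).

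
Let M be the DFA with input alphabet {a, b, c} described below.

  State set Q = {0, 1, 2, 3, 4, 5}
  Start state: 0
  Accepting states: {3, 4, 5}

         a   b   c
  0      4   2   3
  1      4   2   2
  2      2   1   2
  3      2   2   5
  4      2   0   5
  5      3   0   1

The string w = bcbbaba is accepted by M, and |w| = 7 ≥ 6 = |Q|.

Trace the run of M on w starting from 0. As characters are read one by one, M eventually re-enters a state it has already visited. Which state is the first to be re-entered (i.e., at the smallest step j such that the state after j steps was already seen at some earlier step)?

2

Run of M on w = b c b b a b a:
  step 0: 0  (start)
  step 1: 2  (read b: 0→2)
  step 2: 2  (read c: 2→2)   ← first repeat (2 seen earlier)
  step 3: 1  (read b: 2→1)
  step 4: 2  (read b: 1→2)
  step 5: 2  (read a: 2→2)
  step 6: 1  (read b: 2→1)
  step 7: 4  (read a: 1→4)

The earliest repeat is at step j = 2: M is in 2, which it already visited at step i = 1.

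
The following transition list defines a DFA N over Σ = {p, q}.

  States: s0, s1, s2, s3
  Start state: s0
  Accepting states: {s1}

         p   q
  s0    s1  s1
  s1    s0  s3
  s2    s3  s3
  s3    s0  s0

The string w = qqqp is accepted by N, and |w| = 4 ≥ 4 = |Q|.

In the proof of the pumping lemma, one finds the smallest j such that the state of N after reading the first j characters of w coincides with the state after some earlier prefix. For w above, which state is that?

s0

State sequence: s0 -q-> s1 -q-> s3 -q-> s0 -p-> s1
First repeat at step 3: s0 was already visited.

The earliest repeat is at step j = 3: N is in s0, which it already visited at step i = 0.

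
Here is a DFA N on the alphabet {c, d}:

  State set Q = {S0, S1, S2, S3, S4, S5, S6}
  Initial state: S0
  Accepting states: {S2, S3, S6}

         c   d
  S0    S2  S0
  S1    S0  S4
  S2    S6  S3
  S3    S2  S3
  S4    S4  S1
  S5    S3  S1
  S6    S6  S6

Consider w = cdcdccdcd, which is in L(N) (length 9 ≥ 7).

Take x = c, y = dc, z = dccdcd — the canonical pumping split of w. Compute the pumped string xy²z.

cdcdcdccdcd

xy^2z = c·dc·dc·dccdcd = cdcdcdccdcd.
Reading y = dc takes N from S2 back to S2, so after x·y·y the machine is still in S2, and z then leads to the accepting state S6. Hence cdcdcdccdcd ∈ L(N).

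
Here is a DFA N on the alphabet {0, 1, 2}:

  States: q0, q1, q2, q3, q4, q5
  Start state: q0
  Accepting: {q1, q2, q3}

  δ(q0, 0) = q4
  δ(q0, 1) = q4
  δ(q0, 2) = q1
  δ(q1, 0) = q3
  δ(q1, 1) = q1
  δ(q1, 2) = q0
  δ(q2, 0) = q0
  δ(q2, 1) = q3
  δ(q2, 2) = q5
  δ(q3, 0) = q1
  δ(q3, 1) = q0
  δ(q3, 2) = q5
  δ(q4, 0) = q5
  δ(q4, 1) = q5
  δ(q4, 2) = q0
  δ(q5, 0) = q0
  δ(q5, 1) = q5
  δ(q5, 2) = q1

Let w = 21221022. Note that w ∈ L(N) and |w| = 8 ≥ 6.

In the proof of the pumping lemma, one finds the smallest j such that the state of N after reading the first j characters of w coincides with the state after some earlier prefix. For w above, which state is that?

q1

State sequence: q0 -2-> q1 -1-> q1 -2-> q0 -2-> q1 -1-> q1 -0-> q3 -2-> q5 -2-> q1
First repeat at step 2: q1 was already visited.

The earliest repeat is at step j = 2: N is in q1, which it already visited at step i = 1.
The DFA has 6 states, so the proof of the pumping lemma guarantees a repeated state among the first 6+1 visited; the segment between the two visits is the pumpable y.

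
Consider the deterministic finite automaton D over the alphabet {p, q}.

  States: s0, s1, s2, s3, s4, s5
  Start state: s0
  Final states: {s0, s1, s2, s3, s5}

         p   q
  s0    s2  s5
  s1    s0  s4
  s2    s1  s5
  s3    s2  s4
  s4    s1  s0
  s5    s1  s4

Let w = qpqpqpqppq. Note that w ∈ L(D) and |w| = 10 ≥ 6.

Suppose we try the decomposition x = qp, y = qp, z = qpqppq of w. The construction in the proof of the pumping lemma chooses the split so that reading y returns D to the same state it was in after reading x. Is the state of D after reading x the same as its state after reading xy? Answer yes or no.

State sequence: s0 -q-> s5 -p-> s1 -q-> s4 -p-> s1

After x (step 2): s1. After xy (step 4): s1.
They match, so y = qp drives D around a cycle from s1 back to itself; pumping y any number of times keeps D in s1 before reading z, and xyⁱz ∈ L(D) for every i ≥ 0.

yes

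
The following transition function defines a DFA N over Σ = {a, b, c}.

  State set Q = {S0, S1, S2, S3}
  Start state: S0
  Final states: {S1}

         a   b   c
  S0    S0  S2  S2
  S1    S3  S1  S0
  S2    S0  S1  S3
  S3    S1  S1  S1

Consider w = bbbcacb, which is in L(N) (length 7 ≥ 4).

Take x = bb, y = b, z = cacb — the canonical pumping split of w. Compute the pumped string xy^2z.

bbbbcacb

xy^2z = bb·b·b·cacb = bbbbcacb.
Reading y = b takes N from S1 back to S1, so after x·y·y the machine is still in S1, and z then leads to the accepting state S1. Hence bbbbcacb ∈ L(N).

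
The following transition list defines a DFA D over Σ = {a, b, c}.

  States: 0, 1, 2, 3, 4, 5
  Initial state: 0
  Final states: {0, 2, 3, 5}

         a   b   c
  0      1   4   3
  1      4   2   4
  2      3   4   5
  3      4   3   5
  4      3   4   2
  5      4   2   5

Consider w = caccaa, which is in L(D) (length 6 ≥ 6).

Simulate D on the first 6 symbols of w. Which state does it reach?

3

Run of D on the first 6 characters of w = c a c c a a:
  step 0: 0  (start)
  step 1: 3  (read c: 0→3)
  step 2: 4  (read a: 3→4)
  step 3: 2  (read c: 4→2)
  step 4: 5  (read c: 2→5)
  step 5: 4  (read a: 5→4)
  step 6: 3  (read a: 4→3)

After reading 6 characters, D is in state 3.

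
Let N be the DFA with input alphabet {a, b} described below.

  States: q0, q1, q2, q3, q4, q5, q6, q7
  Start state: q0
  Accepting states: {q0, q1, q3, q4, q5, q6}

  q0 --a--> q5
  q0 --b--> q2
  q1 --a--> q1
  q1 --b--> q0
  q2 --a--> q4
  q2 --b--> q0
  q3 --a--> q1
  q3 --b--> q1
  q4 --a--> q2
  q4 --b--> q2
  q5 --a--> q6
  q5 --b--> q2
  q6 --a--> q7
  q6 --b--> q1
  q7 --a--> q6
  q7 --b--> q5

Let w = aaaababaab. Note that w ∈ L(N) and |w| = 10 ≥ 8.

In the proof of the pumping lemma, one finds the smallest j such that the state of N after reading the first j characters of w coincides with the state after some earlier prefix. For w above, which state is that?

Run of N on w = a a a a b a b a a b:
  step 0: q0  (start)
  step 1: q5  (read a: q0→q5)
  step 2: q6  (read a: q5→q6)
  step 3: q7  (read a: q6→q7)
  step 4: q6  (read a: q7→q6)   ← first repeat (q6 seen earlier)
  step 5: q1  (read b: q6→q1)
  step 6: q1  (read a: q1→q1)
  step 7: q0  (read b: q1→q0)
  step 8: q5  (read a: q0→q5)
  step 9: q6  (read a: q5→q6)
  step 10: q1  (read b: q6→q1)

The earliest repeat is at step j = 4: N is in q6, which it already visited at step i = 2.
The DFA has 8 states, so the proof of the pumping lemma guarantees a repeated state among the first 8+1 visited; the segment between the two visits is the pumpable y.

q6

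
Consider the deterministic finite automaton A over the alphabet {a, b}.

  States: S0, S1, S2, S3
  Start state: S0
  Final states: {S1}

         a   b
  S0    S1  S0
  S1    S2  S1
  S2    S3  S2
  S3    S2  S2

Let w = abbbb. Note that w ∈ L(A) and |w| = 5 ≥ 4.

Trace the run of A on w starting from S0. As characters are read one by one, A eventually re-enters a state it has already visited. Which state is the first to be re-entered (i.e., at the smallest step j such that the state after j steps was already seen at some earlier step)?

S1

Run of A on w = a b b b b:
  step 0: S0  (start)
  step 1: S1  (read a: S0→S1)
  step 2: S1  (read b: S1→S1)   ← first repeat (S1 seen earlier)
  step 3: S1  (read b: S1→S1)
  step 4: S1  (read b: S1→S1)
  step 5: S1  (read b: S1→S1)

The earliest repeat is at step j = 2: A is in S1, which it already visited at step i = 1.
The DFA has 4 states, so the proof of the pumping lemma guarantees a repeated state among the first 4+1 visited; the segment between the two visits is the pumpable y.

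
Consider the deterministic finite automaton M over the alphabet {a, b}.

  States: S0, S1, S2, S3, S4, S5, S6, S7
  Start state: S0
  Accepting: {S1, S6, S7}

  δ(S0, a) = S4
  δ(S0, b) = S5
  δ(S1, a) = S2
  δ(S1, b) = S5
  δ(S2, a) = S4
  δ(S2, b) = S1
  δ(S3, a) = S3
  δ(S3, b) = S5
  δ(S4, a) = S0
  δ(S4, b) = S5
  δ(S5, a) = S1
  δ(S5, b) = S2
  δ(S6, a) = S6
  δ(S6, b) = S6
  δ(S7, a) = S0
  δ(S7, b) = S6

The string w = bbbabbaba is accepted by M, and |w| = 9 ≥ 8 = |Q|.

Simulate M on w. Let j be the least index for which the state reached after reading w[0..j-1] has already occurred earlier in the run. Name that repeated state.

S2

State sequence: S0 -b-> S5 -b-> S2 -b-> S1 -a-> S2 -b-> S1 -b-> S5 -a-> S1 -b-> S5 -a-> S1
First repeat at step 4: S2 was already visited.

The earliest repeat is at step j = 4: M is in S2, which it already visited at step i = 2.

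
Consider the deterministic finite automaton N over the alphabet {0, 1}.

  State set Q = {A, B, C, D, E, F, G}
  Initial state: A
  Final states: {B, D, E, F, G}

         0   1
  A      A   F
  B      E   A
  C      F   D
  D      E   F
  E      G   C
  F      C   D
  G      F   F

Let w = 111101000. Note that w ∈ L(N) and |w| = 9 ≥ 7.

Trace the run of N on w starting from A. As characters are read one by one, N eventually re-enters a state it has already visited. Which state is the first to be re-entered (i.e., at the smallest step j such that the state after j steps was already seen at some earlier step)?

Run of N on w = 1 1 1 1 0 1 0 0 0:
  step 0: A  (start)
  step 1: F  (read 1: A→F)
  step 2: D  (read 1: F→D)
  step 3: F  (read 1: D→F)   ← first repeat (F seen earlier)
  step 4: D  (read 1: F→D)
  step 5: E  (read 0: D→E)
  step 6: C  (read 1: E→C)
  step 7: F  (read 0: C→F)
  step 8: C  (read 0: F→C)
  step 9: F  (read 0: C→F)

The earliest repeat is at step j = 3: N is in F, which it already visited at step i = 1.
Since N has 7 states, any run of length ≥ 7 visits 7+1 states, so by pigeonhole some state repeats within the first 7 steps — that repeat gives the pumpable loop.

F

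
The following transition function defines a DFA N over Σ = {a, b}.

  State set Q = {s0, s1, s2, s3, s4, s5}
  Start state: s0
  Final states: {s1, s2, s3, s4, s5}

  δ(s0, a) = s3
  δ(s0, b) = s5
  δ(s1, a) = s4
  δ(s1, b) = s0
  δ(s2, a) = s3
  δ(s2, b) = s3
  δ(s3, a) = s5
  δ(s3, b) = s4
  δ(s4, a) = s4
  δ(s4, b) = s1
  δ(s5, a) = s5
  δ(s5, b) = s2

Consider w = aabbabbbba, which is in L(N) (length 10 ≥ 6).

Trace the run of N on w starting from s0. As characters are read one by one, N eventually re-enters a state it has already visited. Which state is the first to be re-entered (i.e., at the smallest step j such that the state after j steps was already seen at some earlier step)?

s3

State sequence: s0 -a-> s3 -a-> s5 -b-> s2 -b-> s3 -a-> s5 -b-> s2 -b-> s3 -b-> s4 -b-> s1 -a-> s4
First repeat at step 4: s3 was already visited.

The earliest repeat is at step j = 4: N is in s3, which it already visited at step i = 1.
With |Q| = 6, pigeonhole forces a state repeat no later than step 6; the substring read between the first and second visits to that state can be pumped.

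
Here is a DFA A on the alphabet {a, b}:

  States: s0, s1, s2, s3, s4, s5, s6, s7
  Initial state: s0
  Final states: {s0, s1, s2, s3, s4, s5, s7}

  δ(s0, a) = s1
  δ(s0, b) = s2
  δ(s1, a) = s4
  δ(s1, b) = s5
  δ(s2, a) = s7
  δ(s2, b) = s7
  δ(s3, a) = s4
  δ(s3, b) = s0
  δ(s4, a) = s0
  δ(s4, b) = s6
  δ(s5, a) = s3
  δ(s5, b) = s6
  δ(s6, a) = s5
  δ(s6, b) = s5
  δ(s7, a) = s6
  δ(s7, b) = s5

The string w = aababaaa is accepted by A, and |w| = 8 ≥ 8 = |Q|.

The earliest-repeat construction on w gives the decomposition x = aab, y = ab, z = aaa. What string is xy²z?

aabababaaa

xy^2z = aab·ab·ab·aaa = aabababaaa.
Reading y = ab takes A from s6 back to s6, so after x·y·y the machine is still in s6, and z then leads to the accepting state s4. Hence aabababaaa ∈ L(A).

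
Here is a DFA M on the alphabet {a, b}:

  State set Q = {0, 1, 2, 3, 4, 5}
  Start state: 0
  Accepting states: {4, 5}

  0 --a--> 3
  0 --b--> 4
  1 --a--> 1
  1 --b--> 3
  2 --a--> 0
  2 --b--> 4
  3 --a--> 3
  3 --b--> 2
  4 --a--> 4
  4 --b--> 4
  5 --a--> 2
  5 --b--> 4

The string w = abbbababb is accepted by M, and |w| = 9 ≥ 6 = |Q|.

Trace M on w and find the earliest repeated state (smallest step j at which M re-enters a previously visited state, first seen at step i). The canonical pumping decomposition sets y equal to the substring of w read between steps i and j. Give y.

b

Run of M on w = a b b b a b a b b:
  step 0: 0  (start)
  step 1: 3  (read a: 0→3)
  step 2: 2  (read b: 3→2)
  step 3: 4  (read b: 2→4)
  step 4: 4  (read b: 4→4)   ← first repeat (4 seen earlier)
  step 5: 4  (read a: 4→4)
  step 6: 4  (read b: 4→4)
  step 7: 4  (read a: 4→4)
  step 8: 4  (read b: 4→4)
  step 9: 4  (read b: 4→4)

So i = 3, j = 4, giving x = w[0:3] = abb, y = w[3:4] = b, z = w[4:9] = ababb.
Check: |xy| = 4 ≤ 6 and |y| = 1 ≥ 1. Reading y takes M from 4 back to 4, so every xyⁱz is accepted.
Pumping length from the standard proof: p = 6 (the number of states). The repeated state found above gives |xy| = j ≤ 6 and |y| = j − i ≥ 1.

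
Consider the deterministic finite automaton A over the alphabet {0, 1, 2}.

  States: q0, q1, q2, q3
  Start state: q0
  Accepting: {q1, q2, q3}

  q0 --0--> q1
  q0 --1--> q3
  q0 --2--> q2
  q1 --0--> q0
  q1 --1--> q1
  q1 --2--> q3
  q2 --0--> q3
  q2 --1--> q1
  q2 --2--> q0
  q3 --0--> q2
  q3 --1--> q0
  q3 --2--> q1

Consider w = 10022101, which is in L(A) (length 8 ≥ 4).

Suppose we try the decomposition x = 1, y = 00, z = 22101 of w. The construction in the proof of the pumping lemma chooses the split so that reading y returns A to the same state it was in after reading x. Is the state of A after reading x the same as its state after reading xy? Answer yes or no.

yes

State sequence: q0 -1-> q3 -0-> q2 -0-> q3

After x (step 1): q3. After xy (step 3): q3.
They match, so y = 00 drives A around a cycle from q3 back to itself; pumping y any number of times keeps A in q3 before reading z, and xyⁱz ∈ L(A) for every i ≥ 0.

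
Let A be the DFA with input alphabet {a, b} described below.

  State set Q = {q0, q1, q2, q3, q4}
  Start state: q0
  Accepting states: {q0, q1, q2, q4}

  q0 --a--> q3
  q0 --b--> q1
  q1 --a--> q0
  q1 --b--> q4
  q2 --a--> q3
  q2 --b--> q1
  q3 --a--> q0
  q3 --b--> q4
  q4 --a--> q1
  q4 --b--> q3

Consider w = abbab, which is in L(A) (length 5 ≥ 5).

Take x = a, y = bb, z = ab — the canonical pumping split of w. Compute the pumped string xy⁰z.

xy⁰z = xz = a·ab = aab.
Reading y = bb takes A from q3 back to q3, so after x the machine is still in q3, and z then leads to the accepting state q1. Hence aab ∈ L(A).

aab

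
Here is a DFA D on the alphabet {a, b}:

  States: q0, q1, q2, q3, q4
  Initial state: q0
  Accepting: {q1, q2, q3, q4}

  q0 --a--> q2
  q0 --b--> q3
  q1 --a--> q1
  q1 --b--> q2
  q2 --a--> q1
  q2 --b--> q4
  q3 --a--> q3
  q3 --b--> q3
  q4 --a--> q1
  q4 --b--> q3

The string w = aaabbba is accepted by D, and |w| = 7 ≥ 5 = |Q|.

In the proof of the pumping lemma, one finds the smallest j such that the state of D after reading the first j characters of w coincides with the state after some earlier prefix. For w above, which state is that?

q1

Run of D on w = a a a b b b a:
  step 0: q0  (start)
  step 1: q2  (read a: q0→q2)
  step 2: q1  (read a: q2→q1)
  step 3: q1  (read a: q1→q1)   ← first repeat (q1 seen earlier)
  step 4: q2  (read b: q1→q2)
  step 5: q4  (read b: q2→q4)
  step 6: q3  (read b: q4→q3)
  step 7: q3  (read a: q3→q3)

The earliest repeat is at step j = 3: D is in q1, which it already visited at step i = 2.
Pumping length from the standard proof: p = 5 (the number of states). The repeated state found above gives |xy| = j ≤ 5 and |y| = j − i ≥ 1.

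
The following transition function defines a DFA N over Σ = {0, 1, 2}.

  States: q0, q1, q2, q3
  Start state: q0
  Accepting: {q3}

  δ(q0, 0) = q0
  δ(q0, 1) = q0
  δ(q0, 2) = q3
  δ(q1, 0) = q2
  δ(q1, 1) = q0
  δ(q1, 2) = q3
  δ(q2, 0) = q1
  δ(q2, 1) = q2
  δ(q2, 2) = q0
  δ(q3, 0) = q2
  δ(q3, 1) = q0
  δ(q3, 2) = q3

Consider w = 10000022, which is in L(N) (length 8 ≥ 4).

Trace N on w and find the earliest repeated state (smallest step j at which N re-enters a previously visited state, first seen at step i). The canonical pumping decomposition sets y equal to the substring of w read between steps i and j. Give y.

State sequence: q0 -1-> q0 -0-> q0 -0-> q0 -0-> q0 -0-> q0 -0-> q0 -2-> q3 -2-> q3
First repeat at step 1: q0 was already visited.

So i = 0, j = 1, giving x = w[0:0] = ε, y = w[0:1] = 1, z = w[1:8] = 0000022.
Check: |xy| = 1 ≤ 4 and |y| = 1 ≥ 1. Reading y takes N from q0 back to q0, so every xyⁱz is accepted.

1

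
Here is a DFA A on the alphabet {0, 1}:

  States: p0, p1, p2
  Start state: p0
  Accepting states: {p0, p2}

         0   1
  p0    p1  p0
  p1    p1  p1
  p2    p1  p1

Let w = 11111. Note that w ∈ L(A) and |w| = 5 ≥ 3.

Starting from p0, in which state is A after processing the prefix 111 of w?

Run of A on the first 3 characters of w = 1 1 1:
  step 0: p0  (start)
  step 1: p0  (read 1: p0→p0)
  step 2: p0  (read 1: p0→p0)
  step 3: p0  (read 1: p0→p0)

After reading 3 characters, A is in state p0.
(This kind of state-tracing is the core of the pumping-lemma construction: with 3 states, pigeonhole forces a repeat within the first 3 steps.)

p0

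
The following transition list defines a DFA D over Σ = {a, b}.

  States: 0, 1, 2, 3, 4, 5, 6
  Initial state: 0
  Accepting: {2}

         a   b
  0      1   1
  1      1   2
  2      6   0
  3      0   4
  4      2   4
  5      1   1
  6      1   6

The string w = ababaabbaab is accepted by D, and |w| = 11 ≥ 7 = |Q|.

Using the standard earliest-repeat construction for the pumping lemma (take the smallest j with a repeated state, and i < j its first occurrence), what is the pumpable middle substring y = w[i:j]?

State sequence: 0 -a-> 1 -b-> 2 -a-> 6 -b-> 6 -a-> 1 -a-> 1 -b-> 2 -b-> 0 -a-> 1 -a-> 1 -b-> 2
First repeat at step 4: 6 was already visited.

So i = 3, j = 4, giving x = w[0:3] = aba, y = w[3:4] = b, z = w[4:11] = aabbaab.
Check: |xy| = 4 ≤ 7 and |y| = 1 ≥ 1. Reading y takes D from 6 back to 6, so every xyⁱz is accepted.
The DFA has 7 states, so the proof of the pumping lemma guarantees a repeated state among the first 7+1 visited; the segment between the two visits is the pumpable y.

b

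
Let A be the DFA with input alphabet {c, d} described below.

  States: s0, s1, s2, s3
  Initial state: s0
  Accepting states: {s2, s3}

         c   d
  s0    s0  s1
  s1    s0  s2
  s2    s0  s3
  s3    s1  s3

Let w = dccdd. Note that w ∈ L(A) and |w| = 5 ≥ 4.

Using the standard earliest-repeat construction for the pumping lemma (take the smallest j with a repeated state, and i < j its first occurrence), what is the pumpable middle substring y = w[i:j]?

State sequence: s0 -d-> s1 -c-> s0 -c-> s0 -d-> s1 -d-> s2
First repeat at step 2: s0 was already visited.

So i = 0, j = 2, giving x = w[0:0] = ε, y = w[0:2] = dc, z = w[2:5] = cdd.
Check: |xy| = 2 ≤ 4 and |y| = 2 ≥ 1. Reading y takes A from s0 back to s0, so every xyⁱz is accepted.
With |Q| = 4, pigeonhole forces a state repeat no later than step 4; the substring read between the first and second visits to that state can be pumped.

dc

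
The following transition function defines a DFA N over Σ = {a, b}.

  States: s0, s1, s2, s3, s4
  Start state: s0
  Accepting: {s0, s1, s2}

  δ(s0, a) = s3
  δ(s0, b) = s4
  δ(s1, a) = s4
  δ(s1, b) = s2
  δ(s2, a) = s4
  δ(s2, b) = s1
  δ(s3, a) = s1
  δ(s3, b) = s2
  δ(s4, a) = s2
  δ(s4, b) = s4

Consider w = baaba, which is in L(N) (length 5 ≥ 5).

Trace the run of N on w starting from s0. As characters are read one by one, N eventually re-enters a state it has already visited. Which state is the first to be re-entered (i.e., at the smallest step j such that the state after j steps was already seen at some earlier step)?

s4

State sequence: s0 -b-> s4 -a-> s2 -a-> s4 -b-> s4 -a-> s2
First repeat at step 3: s4 was already visited.

The earliest repeat is at step j = 3: N is in s4, which it already visited at step i = 1.
The DFA has 5 states, so the proof of the pumping lemma guarantees a repeated state among the first 5+1 visited; the segment between the two visits is the pumpable y.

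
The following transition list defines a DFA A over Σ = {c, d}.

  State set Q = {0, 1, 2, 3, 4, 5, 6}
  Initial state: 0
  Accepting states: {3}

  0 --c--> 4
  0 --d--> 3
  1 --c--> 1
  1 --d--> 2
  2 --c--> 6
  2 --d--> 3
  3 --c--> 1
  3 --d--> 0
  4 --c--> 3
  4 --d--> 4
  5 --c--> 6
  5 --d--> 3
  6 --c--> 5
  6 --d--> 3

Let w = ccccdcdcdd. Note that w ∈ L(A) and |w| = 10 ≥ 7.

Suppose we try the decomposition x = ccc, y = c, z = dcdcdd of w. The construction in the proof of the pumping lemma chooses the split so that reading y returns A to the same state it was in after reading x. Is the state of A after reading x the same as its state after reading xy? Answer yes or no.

yes

Run of A on the first 4 characters of w = c c c c:
  step 0: 0  (start)
  step 1: 4  (read c: 0→4)
  step 2: 3  (read c: 4→3)
  step 3: 1  (read c: 3→1)
  step 4: 1  (read c: 1→1)

After x (step 3): 1. After xy (step 4): 1.
They match, so y = c drives A around a cycle from 1 back to itself; pumping y any number of times keeps A in 1 before reading z, and xyⁱz ∈ L(A) for every i ≥ 0.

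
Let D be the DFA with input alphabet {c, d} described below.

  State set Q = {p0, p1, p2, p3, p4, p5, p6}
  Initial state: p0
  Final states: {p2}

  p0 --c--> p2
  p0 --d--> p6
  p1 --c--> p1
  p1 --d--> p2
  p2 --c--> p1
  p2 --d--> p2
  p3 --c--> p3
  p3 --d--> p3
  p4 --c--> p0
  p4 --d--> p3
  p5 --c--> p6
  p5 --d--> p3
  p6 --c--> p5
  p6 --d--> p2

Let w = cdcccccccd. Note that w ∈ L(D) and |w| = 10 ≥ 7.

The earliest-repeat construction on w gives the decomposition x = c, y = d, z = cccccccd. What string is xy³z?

cdddcccccccd

xy^3z = c·d·d·d·cccccccd = cdddcccccccd.
Reading y = d takes D from p2 back to p2, so after x·y·y·y the machine is still in p2, and z then leads to the accepting state p2. Hence cdddcccccccd ∈ L(D).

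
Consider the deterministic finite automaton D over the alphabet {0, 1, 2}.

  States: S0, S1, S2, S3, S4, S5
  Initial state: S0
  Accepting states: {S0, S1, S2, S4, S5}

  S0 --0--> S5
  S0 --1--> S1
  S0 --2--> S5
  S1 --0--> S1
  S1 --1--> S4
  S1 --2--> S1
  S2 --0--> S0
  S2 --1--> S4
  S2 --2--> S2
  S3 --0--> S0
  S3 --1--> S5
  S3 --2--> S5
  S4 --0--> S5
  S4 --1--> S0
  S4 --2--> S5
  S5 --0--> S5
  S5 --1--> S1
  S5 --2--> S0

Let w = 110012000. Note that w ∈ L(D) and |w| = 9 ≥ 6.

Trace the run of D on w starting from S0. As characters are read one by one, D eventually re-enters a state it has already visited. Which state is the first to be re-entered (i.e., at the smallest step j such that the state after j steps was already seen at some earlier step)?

S5

State sequence: S0 -1-> S1 -1-> S4 -0-> S5 -0-> S5 -1-> S1 -2-> S1 -0-> S1 -0-> S1 -0-> S1
First repeat at step 4: S5 was already visited.

The earliest repeat is at step j = 4: D is in S5, which it already visited at step i = 3.
Since D has 6 states, any run of length ≥ 6 visits 6+1 states, so by pigeonhole some state repeats within the first 6 steps — that repeat gives the pumpable loop.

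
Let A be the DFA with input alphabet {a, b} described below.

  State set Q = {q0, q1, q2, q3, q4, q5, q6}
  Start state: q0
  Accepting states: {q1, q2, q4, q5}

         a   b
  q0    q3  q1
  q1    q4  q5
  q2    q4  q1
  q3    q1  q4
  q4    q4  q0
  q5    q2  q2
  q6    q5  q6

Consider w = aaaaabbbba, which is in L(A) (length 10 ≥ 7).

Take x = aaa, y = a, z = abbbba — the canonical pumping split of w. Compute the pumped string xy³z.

xy^3z = aaa·a·a·a·abbbba = aaaaaaabbbba.
Reading y = a takes A from q4 back to q4, so after x·y·y·y the machine is still in q4, and z then leads to the accepting state q4. Hence aaaaaaabbbba ∈ L(A).

aaaaaaabbbba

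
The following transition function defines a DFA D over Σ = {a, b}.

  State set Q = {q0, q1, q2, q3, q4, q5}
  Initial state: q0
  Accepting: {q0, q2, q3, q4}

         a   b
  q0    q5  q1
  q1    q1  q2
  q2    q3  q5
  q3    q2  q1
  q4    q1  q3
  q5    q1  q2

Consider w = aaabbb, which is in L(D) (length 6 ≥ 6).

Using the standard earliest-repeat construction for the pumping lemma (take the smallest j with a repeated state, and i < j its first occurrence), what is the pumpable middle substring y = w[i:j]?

a

Run of D on w = a a a b b b:
  step 0: q0  (start)
  step 1: q5  (read a: q0→q5)
  step 2: q1  (read a: q5→q1)
  step 3: q1  (read a: q1→q1)   ← first repeat (q1 seen earlier)
  step 4: q2  (read b: q1→q2)
  step 5: q5  (read b: q2→q5)
  step 6: q2  (read b: q5→q2)

So i = 2, j = 3, giving x = w[0:2] = aa, y = w[2:3] = a, z = w[3:6] = bbb.
Check: |xy| = 3 ≤ 6 and |y| = 1 ≥ 1. Reading y takes D from q1 back to q1, so every xyⁱz is accepted.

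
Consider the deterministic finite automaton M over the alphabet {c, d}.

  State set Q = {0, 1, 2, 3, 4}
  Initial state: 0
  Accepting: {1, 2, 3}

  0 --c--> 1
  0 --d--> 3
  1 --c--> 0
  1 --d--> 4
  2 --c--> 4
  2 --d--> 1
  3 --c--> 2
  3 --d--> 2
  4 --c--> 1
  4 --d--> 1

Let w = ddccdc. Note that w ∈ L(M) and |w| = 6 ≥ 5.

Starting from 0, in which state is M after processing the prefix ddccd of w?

Run of M on the first 5 characters of w = d d c c d:
  step 0: 0  (start)
  step 1: 3  (read d: 0→3)
  step 2: 2  (read d: 3→2)
  step 3: 4  (read c: 2→4)
  step 4: 1  (read c: 4→1)
  step 5: 4  (read d: 1→4)

After reading 5 characters, M is in state 4.

4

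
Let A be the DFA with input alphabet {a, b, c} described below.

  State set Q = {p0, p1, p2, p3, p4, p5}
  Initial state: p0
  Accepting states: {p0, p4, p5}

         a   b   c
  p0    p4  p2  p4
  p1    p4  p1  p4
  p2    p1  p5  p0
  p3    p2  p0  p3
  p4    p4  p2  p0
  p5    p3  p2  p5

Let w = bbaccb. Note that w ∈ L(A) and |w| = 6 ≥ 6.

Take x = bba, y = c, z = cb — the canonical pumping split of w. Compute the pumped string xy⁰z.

xy⁰z = xz = bba·cb = bbacb.
Reading y = c takes A from p3 back to p3, so after x the machine is still in p3, and z then leads to the accepting state p0. Hence bbacb ∈ L(A).

bbacb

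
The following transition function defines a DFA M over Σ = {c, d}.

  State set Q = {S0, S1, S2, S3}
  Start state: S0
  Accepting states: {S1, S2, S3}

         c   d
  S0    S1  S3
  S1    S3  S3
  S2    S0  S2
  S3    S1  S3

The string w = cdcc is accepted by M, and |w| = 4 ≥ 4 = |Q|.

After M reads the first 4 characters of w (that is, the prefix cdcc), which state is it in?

S3

State sequence: S0 -c-> S1 -d-> S3 -c-> S1 -c-> S3

After reading 4 characters, M is in state S3.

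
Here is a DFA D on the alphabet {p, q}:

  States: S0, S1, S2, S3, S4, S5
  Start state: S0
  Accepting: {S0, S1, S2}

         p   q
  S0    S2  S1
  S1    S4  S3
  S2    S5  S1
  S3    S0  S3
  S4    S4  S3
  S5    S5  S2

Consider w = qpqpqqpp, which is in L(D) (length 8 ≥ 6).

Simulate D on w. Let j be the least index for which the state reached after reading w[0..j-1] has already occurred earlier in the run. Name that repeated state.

S0

State sequence: S0 -q-> S1 -p-> S4 -q-> S3 -p-> S0 -q-> S1 -q-> S3 -p-> S0 -p-> S2
First repeat at step 4: S0 was already visited.

The earliest repeat is at step j = 4: D is in S0, which it already visited at step i = 0.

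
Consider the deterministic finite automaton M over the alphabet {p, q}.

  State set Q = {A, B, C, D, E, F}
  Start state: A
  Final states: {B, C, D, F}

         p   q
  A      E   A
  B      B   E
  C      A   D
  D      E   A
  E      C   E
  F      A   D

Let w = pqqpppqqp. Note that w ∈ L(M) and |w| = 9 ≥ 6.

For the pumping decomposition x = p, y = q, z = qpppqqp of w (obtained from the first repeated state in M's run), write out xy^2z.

pqqqpppqqp

xy^2z = p·q·q·qpppqqp = pqqqpppqqp.
Reading y = q takes M from E back to E, so after x·y·y the machine is still in E, and z then leads to the accepting state C. Hence pqqqpppqqp ∈ L(M).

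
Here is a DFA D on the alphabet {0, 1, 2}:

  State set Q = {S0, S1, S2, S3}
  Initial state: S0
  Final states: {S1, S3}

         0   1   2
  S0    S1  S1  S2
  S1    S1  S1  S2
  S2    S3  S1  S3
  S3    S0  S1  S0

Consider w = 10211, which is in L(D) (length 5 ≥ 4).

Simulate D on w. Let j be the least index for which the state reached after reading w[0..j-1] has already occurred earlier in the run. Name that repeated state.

S1

State sequence: S0 -1-> S1 -0-> S1 -2-> S2 -1-> S1 -1-> S1
First repeat at step 2: S1 was already visited.

The earliest repeat is at step j = 2: D is in S1, which it already visited at step i = 1.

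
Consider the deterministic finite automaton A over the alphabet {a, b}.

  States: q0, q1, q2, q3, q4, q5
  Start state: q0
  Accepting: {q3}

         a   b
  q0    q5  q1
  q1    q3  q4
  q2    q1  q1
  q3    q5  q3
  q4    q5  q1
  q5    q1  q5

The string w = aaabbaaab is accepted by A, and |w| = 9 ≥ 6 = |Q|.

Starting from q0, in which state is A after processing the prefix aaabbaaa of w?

q3

State sequence: q0 -a-> q5 -a-> q1 -a-> q3 -b-> q3 -b-> q3 -a-> q5 -a-> q1 -a-> q3

After reading 8 characters, A is in state q3.
(This kind of state-tracing is the core of the pumping-lemma construction: with 6 states, pigeonhole forces a repeat within the first 6 steps.)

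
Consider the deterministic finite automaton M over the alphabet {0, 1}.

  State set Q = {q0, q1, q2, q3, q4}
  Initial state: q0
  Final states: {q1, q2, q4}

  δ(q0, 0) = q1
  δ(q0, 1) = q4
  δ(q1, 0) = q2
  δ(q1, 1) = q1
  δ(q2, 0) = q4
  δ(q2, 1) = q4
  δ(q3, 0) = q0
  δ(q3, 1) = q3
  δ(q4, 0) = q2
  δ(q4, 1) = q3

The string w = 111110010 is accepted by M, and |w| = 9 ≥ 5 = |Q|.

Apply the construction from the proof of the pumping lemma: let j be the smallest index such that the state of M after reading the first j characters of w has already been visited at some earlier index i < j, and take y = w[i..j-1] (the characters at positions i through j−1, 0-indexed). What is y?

1

State sequence: q0 -1-> q4 -1-> q3 -1-> q3 -1-> q3 -1-> q3 -0-> q0 -0-> q1 -1-> q1 -0-> q2
First repeat at step 3: q3 was already visited.

So i = 2, j = 3, giving x = w[0:2] = 11, y = w[2:3] = 1, z = w[3:9] = 110010.
Check: |xy| = 3 ≤ 5 and |y| = 1 ≥ 1. Reading y takes M from q3 back to q3, so every xyⁱz is accepted.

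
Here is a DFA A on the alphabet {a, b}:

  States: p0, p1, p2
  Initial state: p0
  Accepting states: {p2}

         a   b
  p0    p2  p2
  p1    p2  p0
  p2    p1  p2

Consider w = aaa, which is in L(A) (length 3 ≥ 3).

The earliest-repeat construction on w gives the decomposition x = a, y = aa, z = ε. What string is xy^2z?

xy^2z = a·aa·aa·ε = aaaaa.
Reading y = aa takes A from p2 back to p2, so after x·y·y the machine is still in p2, and z then leads to the accepting state p2. Hence aaaaa ∈ L(A).

aaaaa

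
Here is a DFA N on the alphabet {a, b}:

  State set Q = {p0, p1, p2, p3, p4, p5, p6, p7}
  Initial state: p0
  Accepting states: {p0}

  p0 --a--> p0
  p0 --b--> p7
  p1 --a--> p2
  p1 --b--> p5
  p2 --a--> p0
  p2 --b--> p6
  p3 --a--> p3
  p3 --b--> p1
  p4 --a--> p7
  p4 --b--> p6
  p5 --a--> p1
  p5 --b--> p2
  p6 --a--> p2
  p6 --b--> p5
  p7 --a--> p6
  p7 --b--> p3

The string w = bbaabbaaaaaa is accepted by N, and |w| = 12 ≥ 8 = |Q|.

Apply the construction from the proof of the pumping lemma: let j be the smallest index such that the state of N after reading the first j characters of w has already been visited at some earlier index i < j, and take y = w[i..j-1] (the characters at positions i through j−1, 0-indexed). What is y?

a

State sequence: p0 -b-> p7 -b-> p3 -a-> p3 -a-> p3 -b-> p1 -b-> p5 -a-> p1 -a-> p2 -a-> p0 -a-> p0 -a-> p0 -a-> p0
First repeat at step 3: p3 was already visited.

So i = 2, j = 3, giving x = w[0:2] = bb, y = w[2:3] = a, z = w[3:12] = abbaaaaaa.
Check: |xy| = 3 ≤ 8 and |y| = 1 ≥ 1. Reading y takes N from p3 back to p3, so every xyⁱz is accepted.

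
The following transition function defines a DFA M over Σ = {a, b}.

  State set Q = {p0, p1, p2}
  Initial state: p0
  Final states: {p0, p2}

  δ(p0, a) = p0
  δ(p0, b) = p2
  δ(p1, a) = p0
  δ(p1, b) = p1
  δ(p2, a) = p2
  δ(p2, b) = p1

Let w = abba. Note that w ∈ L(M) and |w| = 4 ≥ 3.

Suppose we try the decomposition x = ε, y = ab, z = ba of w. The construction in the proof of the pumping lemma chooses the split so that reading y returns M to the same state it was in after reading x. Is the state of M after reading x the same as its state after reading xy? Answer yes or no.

State sequence: p0 -a-> p0 -b-> p2

After x (step 0): p0. After xy (step 2): p2.
They differ (p0 ≠ p2), so y is not a cycle from the state after x; this split is not the one the pumping-lemma construction produces, and pumping y need not keep the string in L(M).

no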